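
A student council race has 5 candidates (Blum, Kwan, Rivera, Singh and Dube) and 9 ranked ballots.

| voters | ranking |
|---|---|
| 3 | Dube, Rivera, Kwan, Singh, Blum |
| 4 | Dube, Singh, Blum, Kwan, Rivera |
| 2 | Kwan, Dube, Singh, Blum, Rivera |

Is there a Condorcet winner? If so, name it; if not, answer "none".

Dube

Pairwise majorities:
Blum–Kwan: Kwan 5–4.
Blum–Rivera: Blum 6–3.
Blum vs Singh: Singh, 9–0.
Blum vs Dube: Dube wins 9–0.
Kwan vs Rivera: Kwan wins 6–3.
Kwan–Singh: Kwan 5–4.
Kwan–Dube: Dube 7–2.
Rivera vs Singh: Singh, 6–3.
Rivera vs Dube: Dube wins 9–0.
Singh–Dube: Dube 9–0.
Only Dube has no losses; Dube is the Condorcet winner.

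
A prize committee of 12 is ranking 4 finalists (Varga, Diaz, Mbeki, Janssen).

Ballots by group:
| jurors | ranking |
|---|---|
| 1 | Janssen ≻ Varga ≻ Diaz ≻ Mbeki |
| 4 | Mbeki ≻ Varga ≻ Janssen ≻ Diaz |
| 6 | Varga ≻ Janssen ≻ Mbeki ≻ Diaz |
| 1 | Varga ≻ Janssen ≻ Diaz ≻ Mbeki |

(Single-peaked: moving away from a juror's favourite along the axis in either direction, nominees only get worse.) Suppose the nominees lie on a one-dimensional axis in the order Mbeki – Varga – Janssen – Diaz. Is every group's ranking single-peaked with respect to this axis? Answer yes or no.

yes

Axis positions: Mbeki=1, Varga=2, Janssen=3, Diaz=4.
Group 1 (peak Janssen at position 3): ranking walks positions 3-2-4-1, expanding outward from the peak — single-peaked.
Group 2 (peak Mbeki at position 1): ranking walks positions 1-2-3-4, expanding outward from the peak — single-peaked.
Group 3 (peak Varga at position 2): ranking walks positions 2-3-1-4, expanding outward from the peak — single-peaked.
Group 4 (peak Varga at position 2): ranking walks positions 2-3-4-1, expanding outward from the peak — single-peaked.
Every ranking is single-peaked on this axis.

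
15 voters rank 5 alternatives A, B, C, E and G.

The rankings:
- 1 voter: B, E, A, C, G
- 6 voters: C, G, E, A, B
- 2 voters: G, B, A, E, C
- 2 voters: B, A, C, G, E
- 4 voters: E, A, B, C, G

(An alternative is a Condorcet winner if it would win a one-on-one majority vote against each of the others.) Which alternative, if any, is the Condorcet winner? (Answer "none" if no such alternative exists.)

none

Pairwise majorities:
A vs B: 10 to 5, A.
A vs C: 1+2+2+4 = 9 for A, 6 for C — A by 9–6.
A vs E: A preferred on 2+2 = 4 ballots; E wins 11–4.
A vs G: A is ranked higher on 1+2+4 = 7 ballots, G on 8. G wins 8–7.
B vs C: B preferred on 1+2+2+4 = 9 ballots; B wins 9–6.
B vs E: B preferred on 1+2+2 = 5 ballots; E wins 10–5.
B vs G: 1+2+4 = 7 for B, 8 for G — G by 8–7.
C vs E: 6+2 = 8 for C, 7 for E — C by 8–7.
C vs G: 13 to 2, C.
E vs G: 1+4 = 5 for E, 10 for G — G by 10–5.
Each alternative drops at least one matchup (A loses to E; B loses to A; C loses to A; E loses to C; G loses to C); the cycle A → C → E → A rules out a Condorcet winner.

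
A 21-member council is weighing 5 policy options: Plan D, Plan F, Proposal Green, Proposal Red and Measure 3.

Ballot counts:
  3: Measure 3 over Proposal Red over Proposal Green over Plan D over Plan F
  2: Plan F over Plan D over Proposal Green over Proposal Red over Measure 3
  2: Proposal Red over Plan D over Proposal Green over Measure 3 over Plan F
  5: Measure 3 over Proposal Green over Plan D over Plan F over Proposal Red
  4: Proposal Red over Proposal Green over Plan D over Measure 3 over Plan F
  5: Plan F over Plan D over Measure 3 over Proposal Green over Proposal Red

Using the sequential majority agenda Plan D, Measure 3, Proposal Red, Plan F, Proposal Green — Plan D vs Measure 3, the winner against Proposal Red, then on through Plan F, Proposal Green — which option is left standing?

Round 1: Plan D vs Measure 3 — 13–8, Plan D advances.
Round 2: Plan D vs Proposal Red — 12–9, Plan D advances.
Round 3: Plan D vs Plan F — 14–7, Plan D advances.
Round 4: Plan D vs Proposal Green — 9–12, Proposal Green advances.
Proposal Green survives the agenda.

Proposal Green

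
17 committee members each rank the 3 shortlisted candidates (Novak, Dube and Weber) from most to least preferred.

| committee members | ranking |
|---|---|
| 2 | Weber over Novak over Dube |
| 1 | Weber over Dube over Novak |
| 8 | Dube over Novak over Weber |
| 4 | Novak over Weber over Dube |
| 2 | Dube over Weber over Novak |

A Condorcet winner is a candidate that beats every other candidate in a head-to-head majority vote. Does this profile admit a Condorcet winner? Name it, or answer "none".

Dube

Check each pair by majority over 17 ballots:
Novak vs Dube: 2+4 = 6 for Novak, 11 for Dube — Dube by 11–6.
Novak vs Weber: 8+4 = 12 for Novak, 5 for Weber — Novak by 12–5.
Dube vs Weber: Dube preferred on 8+2 = 10 ballots; Dube wins 10–7.
Dube wins every pairwise contest, so Dube is the Condorcet winner.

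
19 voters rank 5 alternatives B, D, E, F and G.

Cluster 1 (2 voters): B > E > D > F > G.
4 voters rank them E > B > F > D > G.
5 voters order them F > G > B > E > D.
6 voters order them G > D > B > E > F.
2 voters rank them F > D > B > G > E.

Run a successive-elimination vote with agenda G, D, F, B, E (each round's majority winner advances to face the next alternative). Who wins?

B

Round 1: G vs D — 11–8, G advances.
Round 2: G vs F — 6–13, F advances.
Round 3: F vs B — 7–12, B advances.
Round 4: B vs E — 15–4, B advances.
B survives the agenda.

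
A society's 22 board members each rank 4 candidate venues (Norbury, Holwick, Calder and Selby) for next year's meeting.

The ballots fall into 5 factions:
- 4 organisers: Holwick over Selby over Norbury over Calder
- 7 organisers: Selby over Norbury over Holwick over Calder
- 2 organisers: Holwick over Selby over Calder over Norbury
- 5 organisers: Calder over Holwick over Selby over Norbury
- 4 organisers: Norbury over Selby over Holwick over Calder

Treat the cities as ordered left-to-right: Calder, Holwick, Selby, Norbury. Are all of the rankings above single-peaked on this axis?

Axis positions: Calder=1, Holwick=2, Selby=3, Norbury=4.
Faction 1 (peak Holwick at position 2): ranking walks positions 2-3-4-1, expanding outward from the peak — single-peaked.
Faction 2 (peak Selby at position 3): ranking walks positions 3-4-2-1, expanding outward from the peak — single-peaked.
Faction 3 (peak Holwick at position 2): ranking walks positions 2-3-1-4, expanding outward from the peak — single-peaked.
Faction 4 (peak Calder at position 1): ranking walks positions 1-2-3-4, expanding outward from the peak — single-peaked.
Faction 5 (peak Norbury at position 4): ranking walks positions 4-3-2-1, expanding outward from the peak — single-peaked.
Every ranking is single-peaked on this axis.

yes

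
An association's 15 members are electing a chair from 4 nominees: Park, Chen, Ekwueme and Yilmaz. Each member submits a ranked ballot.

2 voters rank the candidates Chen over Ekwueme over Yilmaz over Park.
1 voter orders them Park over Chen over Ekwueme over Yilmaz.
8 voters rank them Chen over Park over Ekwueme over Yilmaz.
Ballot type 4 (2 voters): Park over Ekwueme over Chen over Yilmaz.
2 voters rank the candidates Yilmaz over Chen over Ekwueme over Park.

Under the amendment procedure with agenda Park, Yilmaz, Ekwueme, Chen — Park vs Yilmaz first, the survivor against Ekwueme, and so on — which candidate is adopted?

Chen

Round 1: Park vs Yilmaz — 11–4, Park advances.
Round 2: Park vs Ekwueme — 11–4, Park advances.
Round 3: Park vs Chen — 3–12, Chen advances.
The agenda winner is Chen.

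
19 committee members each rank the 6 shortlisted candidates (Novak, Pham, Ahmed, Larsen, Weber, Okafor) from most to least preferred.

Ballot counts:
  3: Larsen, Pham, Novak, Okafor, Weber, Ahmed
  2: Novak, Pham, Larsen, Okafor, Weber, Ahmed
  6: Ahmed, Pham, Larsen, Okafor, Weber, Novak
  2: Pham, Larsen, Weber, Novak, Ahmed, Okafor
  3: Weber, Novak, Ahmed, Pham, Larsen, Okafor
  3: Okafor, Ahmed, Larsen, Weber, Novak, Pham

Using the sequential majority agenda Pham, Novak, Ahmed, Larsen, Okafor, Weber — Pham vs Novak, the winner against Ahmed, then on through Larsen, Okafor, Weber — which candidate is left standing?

Round 1: Pham vs Novak — 11–8, Pham advances.
Round 2: Pham vs Ahmed — 7–12, Ahmed advances.
Round 3: Ahmed vs Larsen — 12–7, Ahmed advances.
Round 4: Ahmed vs Okafor — 11–8, Ahmed advances.
Round 5: Ahmed vs Weber — 9–10, Weber advances.
The agenda winner is Weber.

Weber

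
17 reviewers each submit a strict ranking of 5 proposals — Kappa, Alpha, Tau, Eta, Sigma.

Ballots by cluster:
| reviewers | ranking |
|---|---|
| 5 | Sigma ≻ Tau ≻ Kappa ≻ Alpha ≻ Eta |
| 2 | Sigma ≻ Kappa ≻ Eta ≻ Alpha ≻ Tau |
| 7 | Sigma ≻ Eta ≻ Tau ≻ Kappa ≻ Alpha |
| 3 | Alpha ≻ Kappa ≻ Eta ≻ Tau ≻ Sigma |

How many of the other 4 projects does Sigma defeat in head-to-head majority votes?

4

Sigma against each rival (17 reviewers):
Sigma vs Kappa: Sigma, 14–3.
Sigma vs Alpha: Sigma wins 14–3.
Sigma vs Tau: 5+2+7 = 14 for Sigma, 3 for Tau — Sigma by 14–3.
Sigma vs Eta: 5+2+7 = 14 for Sigma, 3 for Eta — Sigma by 14–3.
Sigma beats Kappa, Alpha, Tau, Eta — 4 pairwise wins.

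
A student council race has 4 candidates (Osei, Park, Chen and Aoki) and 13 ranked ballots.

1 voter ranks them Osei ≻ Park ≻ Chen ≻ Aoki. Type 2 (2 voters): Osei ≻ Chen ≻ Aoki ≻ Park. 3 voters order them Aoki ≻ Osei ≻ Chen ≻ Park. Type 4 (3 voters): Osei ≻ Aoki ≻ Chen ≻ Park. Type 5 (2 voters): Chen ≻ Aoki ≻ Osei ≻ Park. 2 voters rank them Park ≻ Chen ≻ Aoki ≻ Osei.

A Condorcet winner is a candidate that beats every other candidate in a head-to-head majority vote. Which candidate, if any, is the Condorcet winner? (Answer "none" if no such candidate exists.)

none

Pairwise majorities:
Osei vs Park: Osei, 11–2.
Osei–Chen: Osei 9–4.
Osei–Aoki: Aoki 7–6.
Park vs Chen: Chen wins 10–3.
Park vs Aoki: Aoki wins 10–3.
Chen vs Aoki: Chen wins 7–6.
Every candidate loses at least once (Osei loses to Aoki; Park loses to Osei; Chen loses to Osei; Aoki loses to Chen). The majority relation contains the cycle Osei → Chen → Aoki → Osei, so there is no Condorcet winner.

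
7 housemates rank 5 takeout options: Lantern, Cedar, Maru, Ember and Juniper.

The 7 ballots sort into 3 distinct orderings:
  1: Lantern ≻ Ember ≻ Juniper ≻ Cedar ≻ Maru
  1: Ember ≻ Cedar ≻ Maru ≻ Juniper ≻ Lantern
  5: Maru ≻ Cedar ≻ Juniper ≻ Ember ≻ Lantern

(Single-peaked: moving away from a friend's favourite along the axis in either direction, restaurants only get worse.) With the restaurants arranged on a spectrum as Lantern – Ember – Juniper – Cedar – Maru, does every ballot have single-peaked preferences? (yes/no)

no

Axis positions: Lantern=1, Ember=2, Juniper=3, Cedar=4, Maru=5.
Faction 1 (peak Lantern at position 1): ranking walks positions 1-2-3-4-5, expanding outward from the peak — single-peaked.
Faction 2: ranking walks positions 2-4-5-3-1; Cedar is ranked above Juniper even though Juniper lies between Cedar and the peak Ember on the axis — preferences dip and rise again. Not single-peaked.
Faction 3 (peak Maru at position 5): ranking walks positions 5-4-3-2-1, expanding outward from the peak — single-peaked.
Faction 2 violates single-peakedness, so the profile is not single-peaked on this axis.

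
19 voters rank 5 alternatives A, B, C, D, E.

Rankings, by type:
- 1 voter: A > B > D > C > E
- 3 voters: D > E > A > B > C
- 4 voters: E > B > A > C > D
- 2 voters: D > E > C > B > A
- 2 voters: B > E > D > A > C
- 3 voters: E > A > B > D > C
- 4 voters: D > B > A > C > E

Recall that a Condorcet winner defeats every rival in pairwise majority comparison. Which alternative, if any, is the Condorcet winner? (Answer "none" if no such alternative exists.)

Check each pair by majority over 19 ballots:
A vs B: A is ranked higher on 1+3+3 = 7 ballots, B on 12. B wins 12–7.
A–C: A 17–2.
A vs D: A is ranked higher on 1+4+3 = 8 ballots, D on 11. D wins 11–8.
A vs E: A preferred on 1+4 = 5 ballots; E wins 14–5.
B vs C: B preferred on 1+3+4+2+3+4 = 17 ballots; B wins 17–2.
B vs D: 1+4+2+3 = 10 for B, 9 for D — B by 10–9.
B vs E: E wins 12–7.
C vs D: D, 15–4.
C vs E: C preferred on 1+4 = 5 ballots; E wins 14–5.
D vs E: D wins 10–9.
Every alternative loses at least once (A loses to B; B loses to E; C loses to A; D loses to B; E loses to D). The majority relation contains the cycle B > D > E > B, so there is no Condorcet winner.

none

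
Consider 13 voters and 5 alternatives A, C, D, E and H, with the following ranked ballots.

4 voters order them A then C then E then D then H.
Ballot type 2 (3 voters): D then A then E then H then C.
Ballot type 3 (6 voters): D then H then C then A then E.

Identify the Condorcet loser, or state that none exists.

none

Pairwise majorities:
A vs C: A wins 7–6.
A vs D: D, 9–4.
A vs E: 4+3+6 = 13 for A, 0 for E — A by 13–0.
A vs H: A is ranked higher on 4+3 = 7 ballots, H on 6. A wins 7–6.
C vs D: D wins 9–4.
C vs E: C preferred on 4+6 = 10 ballots; C wins 10–3.
C vs H: C is ranked higher on 4 ballots, H on 9. H wins 9–4.
D vs E: D is ranked higher on 3+6 = 9 ballots, E on 4. D wins 9–4.
D–H: D 13–0.
E vs H: E is ranked higher on 4+3 = 7 ballots, H on 6. E wins 7–6.
Every alternative wins at least one matchup (A beats C; C beats E; D beats A; E beats H; H beats C), so there is no Condorcet loser.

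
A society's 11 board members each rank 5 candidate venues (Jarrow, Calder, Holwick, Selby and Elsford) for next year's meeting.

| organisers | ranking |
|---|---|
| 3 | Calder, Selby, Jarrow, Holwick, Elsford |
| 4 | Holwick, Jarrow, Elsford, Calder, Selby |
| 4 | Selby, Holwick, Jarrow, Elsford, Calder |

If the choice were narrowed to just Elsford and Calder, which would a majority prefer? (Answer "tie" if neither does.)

Ballots ranking Elsford above Calder: 4 + 4 = 8.
Ballots ranking Calder above Elsford: 11 − 8 = 3.
Elsford wins the head-to-head 8–3.

Elsford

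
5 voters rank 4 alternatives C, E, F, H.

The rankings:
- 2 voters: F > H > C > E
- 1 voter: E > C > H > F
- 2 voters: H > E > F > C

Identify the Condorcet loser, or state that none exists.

Head-to-head results (5 voters):
C vs E: 2 for C, 3 for E — E by 3–2.
C vs F: 1 to 4, F.
C vs H: H wins 4–1.
E vs F: 1+2 = 3 for E, 2 for F — E by 3–2.
E vs H: E preferred on 1 ballot; H wins 4–1.
F vs H: H, 3–2.
C is beaten in every head-to-head and is the Condorcet loser.

C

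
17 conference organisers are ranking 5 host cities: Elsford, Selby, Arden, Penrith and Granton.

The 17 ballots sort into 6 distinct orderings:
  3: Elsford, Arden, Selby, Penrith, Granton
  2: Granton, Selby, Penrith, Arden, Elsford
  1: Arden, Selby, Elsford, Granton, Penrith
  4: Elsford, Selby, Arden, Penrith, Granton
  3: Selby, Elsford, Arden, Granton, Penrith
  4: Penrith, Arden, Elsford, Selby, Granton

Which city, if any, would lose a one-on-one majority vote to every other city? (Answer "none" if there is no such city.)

Pairwise majorities:
Elsford vs Selby: 11 to 6, Elsford.
Elsford vs Arden: 3+4+3 = 10 for Elsford, 7 for Arden — Elsford by 10–7.
Elsford vs Penrith: Elsford wins 11–6.
Elsford–Granton: Elsford 15–2.
Selby vs Arden: Selby preferred on 2+4+3 = 9 ballots; Selby wins 9–8.
Selby vs Penrith: Selby wins 13–4.
Selby vs Granton: 15 to 2, Selby.
Arden vs Penrith: Arden is ranked higher on 3+1+4+3 = 11 ballots, Penrith on 6. Arden wins 11–6.
Arden vs Granton: Arden wins 15–2.
Penrith vs Granton: Penrith, 11–6.
Granton is beaten in every head-to-head and is the Condorcet loser.

Granton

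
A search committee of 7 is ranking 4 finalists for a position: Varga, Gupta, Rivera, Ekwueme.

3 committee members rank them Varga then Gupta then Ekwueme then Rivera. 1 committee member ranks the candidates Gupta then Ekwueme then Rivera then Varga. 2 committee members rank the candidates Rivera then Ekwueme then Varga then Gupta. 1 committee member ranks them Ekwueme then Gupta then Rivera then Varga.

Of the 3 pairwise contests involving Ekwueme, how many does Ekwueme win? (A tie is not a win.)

2

Ekwueme against each rival (7 committee members):
Ekwueme–Varga: Ekwueme 4–3.
Ekwueme vs Gupta: Gupta wins 4–3.
Ekwueme vs Rivera: Ekwueme is ranked higher on 3+1+1 = 5 ballots, Rivera on 2. Ekwueme wins 5–2.
Ekwueme beats Varga, Rivera; loses to Gupta — 2 pairwise wins.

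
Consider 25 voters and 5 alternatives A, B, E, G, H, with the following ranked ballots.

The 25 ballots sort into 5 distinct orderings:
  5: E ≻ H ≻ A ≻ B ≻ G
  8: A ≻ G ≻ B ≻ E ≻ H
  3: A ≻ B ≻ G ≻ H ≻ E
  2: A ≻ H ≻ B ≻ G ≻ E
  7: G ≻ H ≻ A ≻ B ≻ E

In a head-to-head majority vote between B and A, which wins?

A

No ballot ranks B above A: 0.
Ballots ranking A above B: 25 − 0 = 25.
A wins the head-to-head 25–0.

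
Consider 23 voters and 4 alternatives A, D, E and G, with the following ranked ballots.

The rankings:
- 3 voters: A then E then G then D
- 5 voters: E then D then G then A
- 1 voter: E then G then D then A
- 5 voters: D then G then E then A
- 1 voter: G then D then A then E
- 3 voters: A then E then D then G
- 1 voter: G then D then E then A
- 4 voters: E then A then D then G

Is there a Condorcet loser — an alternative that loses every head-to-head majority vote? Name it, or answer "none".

Pairwise majorities:
A vs D: 10 to 13, D.
A vs E: A preferred on 3+1+3 = 7 ballots; E wins 16–7.
A vs G: G wins 13–10.
D vs E: E, 16–7.
D vs G: D, 17–6.
E vs G: E, 16–7.
A is beaten in every head-to-head and is the Condorcet loser.

A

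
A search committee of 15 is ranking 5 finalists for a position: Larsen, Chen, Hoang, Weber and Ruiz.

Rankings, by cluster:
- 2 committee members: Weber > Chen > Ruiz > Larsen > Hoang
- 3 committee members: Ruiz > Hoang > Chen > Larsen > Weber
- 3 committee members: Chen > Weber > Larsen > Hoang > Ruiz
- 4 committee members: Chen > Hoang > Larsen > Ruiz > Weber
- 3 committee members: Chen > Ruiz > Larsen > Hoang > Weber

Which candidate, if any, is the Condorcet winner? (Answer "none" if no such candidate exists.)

Chen

Check each pair by majority over 15 ballots:
Larsen vs Chen: Chen, 15–0.
Larsen–Hoang: Larsen 8–7.
Larsen–Weber: Larsen 10–5.
Larsen vs Ruiz: Ruiz, 8–7.
Chen vs Hoang: Chen, 12–3.
Chen vs Weber: Chen wins 13–2.
Chen vs Ruiz: Chen, 12–3.
Hoang vs Weber: Hoang, 10–5.
Hoang vs Ruiz: Ruiz wins 8–7.
Weber–Ruiz: Ruiz 10–5.
Chen wins every pairwise contest, so Chen is the Condorcet winner.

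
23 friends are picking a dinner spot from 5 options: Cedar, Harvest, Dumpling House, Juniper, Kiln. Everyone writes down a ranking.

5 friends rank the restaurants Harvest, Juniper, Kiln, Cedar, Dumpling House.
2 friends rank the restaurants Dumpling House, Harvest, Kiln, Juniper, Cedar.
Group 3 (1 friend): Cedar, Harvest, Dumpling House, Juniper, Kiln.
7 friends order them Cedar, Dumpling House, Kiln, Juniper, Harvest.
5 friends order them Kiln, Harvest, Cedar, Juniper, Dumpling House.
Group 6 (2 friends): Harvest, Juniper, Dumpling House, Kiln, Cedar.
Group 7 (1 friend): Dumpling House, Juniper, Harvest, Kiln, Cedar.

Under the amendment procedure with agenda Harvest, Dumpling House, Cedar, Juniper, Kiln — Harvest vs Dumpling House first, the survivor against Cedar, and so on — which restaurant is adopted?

Round 1: Harvest vs Dumpling House — 13–10, Harvest advances.
Round 2: Harvest vs Cedar — 15–8, Harvest advances.
Round 3: Harvest vs Juniper — 15–8, Harvest advances.
Round 4: Harvest vs Kiln — 11–12, Kiln advances.
Kiln survives the agenda.

Kiln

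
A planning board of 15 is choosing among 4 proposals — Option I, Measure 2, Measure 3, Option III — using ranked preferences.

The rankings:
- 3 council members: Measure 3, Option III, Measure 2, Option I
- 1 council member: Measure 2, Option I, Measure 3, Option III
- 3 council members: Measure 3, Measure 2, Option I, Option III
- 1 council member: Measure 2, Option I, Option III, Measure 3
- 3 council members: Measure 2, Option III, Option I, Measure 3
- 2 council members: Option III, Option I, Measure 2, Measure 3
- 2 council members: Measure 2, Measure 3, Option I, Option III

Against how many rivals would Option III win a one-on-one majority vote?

1

Option III against each rival (15 council members):
Option III vs Option I: 8 to 7, Option III.
Option III vs Measure 2: Option III preferred on 3+2 = 5 ballots; Measure 2 wins 10–5.
Option III–Measure 3: Measure 3 9–6.
Option III beats Option I; loses to Measure 2, Measure 3 — 1 pairwise win.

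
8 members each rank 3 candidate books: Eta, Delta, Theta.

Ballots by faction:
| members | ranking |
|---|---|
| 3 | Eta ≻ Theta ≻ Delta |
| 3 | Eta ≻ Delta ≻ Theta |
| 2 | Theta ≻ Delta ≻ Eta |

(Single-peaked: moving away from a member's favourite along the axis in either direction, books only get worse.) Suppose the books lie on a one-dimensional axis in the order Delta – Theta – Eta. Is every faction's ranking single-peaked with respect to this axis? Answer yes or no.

Axis positions: Delta=1, Theta=2, Eta=3.
Faction 1 (peak Eta at position 3): ranking walks positions 3-2-1, expanding outward from the peak — single-peaked.
Faction 2: ranking walks positions 3-1-2; Delta is ranked above Theta even though Theta lies between Delta and the peak Eta on the axis — preferences dip and rise again. Not single-peaked.
Faction 3 (peak Theta at position 2): ranking walks positions 2-1-3, expanding outward from the peak — single-peaked.
Faction 2 violates single-peakedness, so the profile is not single-peaked on this axis.

no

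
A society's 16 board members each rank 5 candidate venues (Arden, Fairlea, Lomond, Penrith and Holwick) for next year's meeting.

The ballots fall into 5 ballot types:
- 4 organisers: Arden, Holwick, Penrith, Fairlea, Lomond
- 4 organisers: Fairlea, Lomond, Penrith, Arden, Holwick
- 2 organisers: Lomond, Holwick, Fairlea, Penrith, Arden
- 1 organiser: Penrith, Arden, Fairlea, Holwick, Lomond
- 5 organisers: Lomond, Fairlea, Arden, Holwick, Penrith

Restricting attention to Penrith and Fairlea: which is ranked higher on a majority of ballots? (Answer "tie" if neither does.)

Fairlea

Ballots ranking Penrith above Fairlea: 4 + 1 = 5.
Ballots ranking Fairlea above Penrith: 16 − 5 = 11.
Fairlea wins the head-to-head 11–5.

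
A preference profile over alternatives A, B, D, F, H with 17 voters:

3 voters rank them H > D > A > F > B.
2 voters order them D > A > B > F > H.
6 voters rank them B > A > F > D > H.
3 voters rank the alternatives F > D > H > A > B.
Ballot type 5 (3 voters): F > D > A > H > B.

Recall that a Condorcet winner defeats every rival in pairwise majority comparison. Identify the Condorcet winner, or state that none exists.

Check each pair by majority over 17 ballots:
A–B: A 11–6.
A vs D: D wins 11–6.
A–F: A 11–6.
A vs H: A wins 11–6.
B vs D: D wins 11–6.
B–F: F 9–8.
B vs H: H, 9–8.
D vs F: F wins 12–5.
D–H: D 14–3.
F vs H: F, 14–3.
No alternative is unbeaten: A loses to D; B loses to A; D loses to F; F loses to A; H loses to A. In particular A → F → D → A is a majority cycle — no Condorcet winner exists.

none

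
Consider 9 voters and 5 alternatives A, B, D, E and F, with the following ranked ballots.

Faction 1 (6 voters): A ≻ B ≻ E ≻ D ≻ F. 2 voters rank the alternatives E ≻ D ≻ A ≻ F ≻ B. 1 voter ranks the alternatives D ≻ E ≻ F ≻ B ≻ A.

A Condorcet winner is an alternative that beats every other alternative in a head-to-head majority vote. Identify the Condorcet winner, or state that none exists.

A

Check each pair by majority over 9 ballots:
A vs B: A is ranked higher on 6+2 = 8 ballots, B on 1. A wins 8–1.
A vs D: A preferred on 6 ballots; A wins 6–3.
A vs E: A is ranked higher on 6 ballots, E on 3. A wins 6–3.
A vs F: A preferred on 6+2 = 8 ballots; A wins 8–1.
B vs D: 6 for B, 3 for D — B by 6–3.
B vs E: 6 for B, 3 for E — B by 6–3.
B vs F: B is ranked higher on 6 ballots, F on 3. B wins 6–3.
D vs E: D is ranked higher on 1 ballot, E on 8. E wins 8–1.
D vs F: 9 to 0, D.
E vs F: E is ranked higher on 6+2+1 = 9 ballots, F on 0. E wins 9–0.
Only A has no losses; A is the Condorcet winner.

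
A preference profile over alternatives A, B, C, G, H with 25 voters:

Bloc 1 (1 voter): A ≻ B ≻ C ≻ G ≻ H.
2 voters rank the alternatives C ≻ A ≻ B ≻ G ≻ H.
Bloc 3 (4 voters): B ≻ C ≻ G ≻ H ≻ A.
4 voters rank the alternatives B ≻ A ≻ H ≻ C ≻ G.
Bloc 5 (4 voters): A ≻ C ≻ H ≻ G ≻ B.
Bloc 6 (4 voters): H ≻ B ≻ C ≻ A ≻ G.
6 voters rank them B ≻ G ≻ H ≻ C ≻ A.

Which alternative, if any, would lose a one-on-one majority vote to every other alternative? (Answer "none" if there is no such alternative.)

Pairwise majorities:
A vs B: B wins 18–7.
A vs C: 1+4+4 = 9 for A, 16 for C — C by 16–9.
A vs G: 1+2+4+4+4 = 15 for A, 10 for G — A by 15–10.
A vs H: H, 14–11.
B vs C: B, 19–6.
B vs G: B preferred on 1+2+4+4+4+6 = 21 ballots; B wins 21–4.
B vs H: B wins 17–8.
C vs G: C, 19–6.
C vs H: C is ranked higher on 1+2+4+4 = 11 ballots, H on 14. H wins 14–11.
G vs H: 13 to 12, G.
Every alternative wins at least one matchup (A beats G; B beats A; C beats A; G beats H; H beats A), so there is no Condorcet loser.

none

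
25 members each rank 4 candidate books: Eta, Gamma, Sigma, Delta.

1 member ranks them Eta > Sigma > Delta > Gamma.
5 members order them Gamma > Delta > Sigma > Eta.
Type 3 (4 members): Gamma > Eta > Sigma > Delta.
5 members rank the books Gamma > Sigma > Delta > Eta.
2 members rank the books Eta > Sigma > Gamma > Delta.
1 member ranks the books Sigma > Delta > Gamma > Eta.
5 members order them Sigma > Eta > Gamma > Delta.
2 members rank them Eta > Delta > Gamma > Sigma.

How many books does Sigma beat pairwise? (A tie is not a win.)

Sigma against each rival (25 members):
Sigma vs Eta: Sigma wins 16–9.
Sigma vs Gamma: Gamma wins 16–9.
Sigma vs Delta: Sigma preferred on 1+4+5+2+1+5 = 18 ballots; Sigma wins 18–7.
Sigma beats Eta, Delta; loses to Gamma — 2 pairwise wins.

2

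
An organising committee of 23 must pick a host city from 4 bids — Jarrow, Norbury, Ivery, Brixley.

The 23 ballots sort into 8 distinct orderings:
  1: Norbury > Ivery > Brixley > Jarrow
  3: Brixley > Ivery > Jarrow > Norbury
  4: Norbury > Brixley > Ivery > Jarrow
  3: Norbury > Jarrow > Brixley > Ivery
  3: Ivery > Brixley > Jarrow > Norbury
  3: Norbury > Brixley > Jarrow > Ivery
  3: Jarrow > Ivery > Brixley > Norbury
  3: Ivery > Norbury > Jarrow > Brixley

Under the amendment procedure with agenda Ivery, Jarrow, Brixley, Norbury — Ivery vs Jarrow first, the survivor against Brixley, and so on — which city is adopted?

Round 1: Ivery vs Jarrow — 14–9, Ivery advances.
Round 2: Ivery vs Brixley — 10–13, Brixley advances.
Round 3: Brixley vs Norbury — 9–14, Norbury advances.
Norbury survives the agenda.

Norbury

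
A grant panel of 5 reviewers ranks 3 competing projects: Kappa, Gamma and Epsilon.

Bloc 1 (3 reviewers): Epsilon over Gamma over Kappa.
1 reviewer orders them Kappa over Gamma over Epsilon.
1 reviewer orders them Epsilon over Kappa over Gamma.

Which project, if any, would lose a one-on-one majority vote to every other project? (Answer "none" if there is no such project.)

Kappa

Pairwise majorities:
Kappa vs Gamma: Kappa preferred on 1+1 = 2 ballots; Gamma wins 3–2.
Kappa vs Epsilon: Kappa preferred on 1 ballot; Epsilon wins 4–1.
Gamma vs Epsilon: Epsilon wins 4–1.
Kappa is beaten in every head-to-head and is the Condorcet loser.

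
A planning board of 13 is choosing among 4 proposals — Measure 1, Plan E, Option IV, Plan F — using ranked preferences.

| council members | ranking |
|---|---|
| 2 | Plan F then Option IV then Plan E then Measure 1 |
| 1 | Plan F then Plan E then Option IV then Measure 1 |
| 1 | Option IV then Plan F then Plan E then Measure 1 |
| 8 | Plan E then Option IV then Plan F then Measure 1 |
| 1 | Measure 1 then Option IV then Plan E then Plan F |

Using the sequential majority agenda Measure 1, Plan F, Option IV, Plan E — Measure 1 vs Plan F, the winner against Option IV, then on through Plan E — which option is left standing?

Plan E

Round 1: Measure 1 vs Plan F — 1–12, Plan F advances.
Round 2: Plan F vs Option IV — 3–10, Option IV advances.
Round 3: Option IV vs Plan E — 4–9, Plan E advances.
Plan E survives the agenda.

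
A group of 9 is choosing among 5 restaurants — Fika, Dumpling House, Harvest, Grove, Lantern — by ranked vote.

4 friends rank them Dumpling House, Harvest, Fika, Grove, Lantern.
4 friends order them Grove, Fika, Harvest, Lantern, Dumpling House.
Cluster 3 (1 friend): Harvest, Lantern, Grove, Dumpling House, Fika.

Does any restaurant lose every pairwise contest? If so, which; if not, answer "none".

Head-to-head results (9 friends):
Fika vs Dumpling House: Dumpling House, 5–4.
Fika vs Harvest: 4 for Fika, 5 for Harvest — Harvest by 5–4.
Fika vs Grove: 4 for Fika, 5 for Grove — Grove by 5–4.
Fika vs Lantern: Fika, 8–1.
Dumpling House vs Harvest: 4 for Dumpling House, 5 for Harvest — Harvest by 5–4.
Dumpling House–Grove: Grove 5–4.
Dumpling House vs Lantern: 4 to 5, Lantern.
Harvest–Grove: Harvest 5–4.
Harvest vs Lantern: Harvest is ranked higher on 4+4+1 = 9 ballots, Lantern on 0. Harvest wins 9–0.
Grove vs Lantern: Grove wins 8–1.
Every restaurant wins at least one matchup (Fika beats Lantern; Dumpling House beats Fika; Harvest beats Fika; Grove beats Fika; Lantern beats Dumpling House), so there is no Condorcet loser.

none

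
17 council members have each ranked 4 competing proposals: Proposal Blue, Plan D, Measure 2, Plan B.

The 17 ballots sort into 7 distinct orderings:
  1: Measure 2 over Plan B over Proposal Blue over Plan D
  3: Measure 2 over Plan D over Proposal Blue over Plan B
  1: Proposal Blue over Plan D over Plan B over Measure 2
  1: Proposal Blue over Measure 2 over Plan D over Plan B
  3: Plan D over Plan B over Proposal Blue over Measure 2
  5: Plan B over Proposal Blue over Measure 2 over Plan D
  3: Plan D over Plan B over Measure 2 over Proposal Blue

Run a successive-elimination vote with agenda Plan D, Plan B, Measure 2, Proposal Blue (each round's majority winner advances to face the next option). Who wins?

Proposal Blue

Round 1: Plan D vs Plan B — 11–6, Plan D advances.
Round 2: Plan D vs Measure 2 — 7–10, Measure 2 advances.
Round 3: Measure 2 vs Proposal Blue — 7–10, Proposal Blue advances.
The agenda winner is Proposal Blue.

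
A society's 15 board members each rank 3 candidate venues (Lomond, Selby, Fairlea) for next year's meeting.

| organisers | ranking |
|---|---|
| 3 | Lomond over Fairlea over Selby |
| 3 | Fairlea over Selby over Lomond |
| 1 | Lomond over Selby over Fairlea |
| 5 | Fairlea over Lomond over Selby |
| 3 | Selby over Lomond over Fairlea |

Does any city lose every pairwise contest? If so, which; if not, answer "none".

Selby

Pairwise majorities:
Lomond vs Selby: 3+1+5 = 9 for Lomond, 6 for Selby — Lomond by 9–6.
Lomond vs Fairlea: Fairlea, 8–7.
Selby vs Fairlea: Selby preferred on 1+3 = 4 ballots; Fairlea wins 11–4.
Selby loses to every other city — it is the Condorcet loser.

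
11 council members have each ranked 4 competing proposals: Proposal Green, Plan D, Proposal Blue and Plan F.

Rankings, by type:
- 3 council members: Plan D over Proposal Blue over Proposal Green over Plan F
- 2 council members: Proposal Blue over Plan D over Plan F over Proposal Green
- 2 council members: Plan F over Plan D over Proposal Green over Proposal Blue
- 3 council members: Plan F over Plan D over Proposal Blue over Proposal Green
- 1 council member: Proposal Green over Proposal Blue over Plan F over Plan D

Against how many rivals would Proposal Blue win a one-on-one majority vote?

2

Proposal Blue against each rival (11 council members):
Proposal Blue vs Proposal Green: Proposal Blue, 8–3.
Proposal Blue vs Plan D: Proposal Blue preferred on 2+1 = 3 ballots; Plan D wins 8–3.
Proposal Blue vs Plan F: 3+2+1 = 6 for Proposal Blue, 5 for Plan F — Proposal Blue by 6–5.
Proposal Blue beats Proposal Green, Plan F; loses to Plan D — 2 pairwise wins.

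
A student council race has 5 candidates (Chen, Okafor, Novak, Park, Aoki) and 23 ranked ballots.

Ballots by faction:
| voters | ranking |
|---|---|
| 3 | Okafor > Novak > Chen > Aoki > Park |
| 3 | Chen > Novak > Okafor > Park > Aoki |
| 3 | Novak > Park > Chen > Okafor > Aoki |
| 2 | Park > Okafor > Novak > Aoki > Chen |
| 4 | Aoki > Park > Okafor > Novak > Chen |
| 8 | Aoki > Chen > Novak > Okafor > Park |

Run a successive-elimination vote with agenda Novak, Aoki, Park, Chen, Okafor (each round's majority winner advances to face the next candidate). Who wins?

Round 1: Novak vs Aoki — 11–12, Aoki advances.
Round 2: Aoki vs Park — 15–8, Aoki advances.
Round 3: Aoki vs Chen — 14–9, Aoki advances.
Round 4: Aoki vs Okafor — 12–11, Aoki advances.
The agenda winner is Aoki.

Aoki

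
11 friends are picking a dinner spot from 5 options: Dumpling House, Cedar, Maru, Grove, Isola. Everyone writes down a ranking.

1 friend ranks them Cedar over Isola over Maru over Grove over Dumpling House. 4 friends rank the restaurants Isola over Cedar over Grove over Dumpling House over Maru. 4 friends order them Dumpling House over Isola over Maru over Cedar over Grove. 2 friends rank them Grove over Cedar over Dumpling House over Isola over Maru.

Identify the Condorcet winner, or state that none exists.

Check each pair by majority over 11 ballots:
Dumpling House vs Cedar: Dumpling House is ranked higher on 4 ballots, Cedar on 7. Cedar wins 7–4.
Dumpling House vs Maru: 10 to 1, Dumpling House.
Dumpling House vs Grove: Dumpling House preferred on 4 ballots; Grove wins 7–4.
Dumpling House vs Isola: 4+2 = 6 for Dumpling House, 5 for Isola — Dumpling House by 6–5.
Cedar vs Maru: Cedar preferred on 1+4+2 = 7 ballots; Cedar wins 7–4.
Cedar vs Grove: Cedar is ranked higher on 1+4+4 = 9 ballots, Grove on 2. Cedar wins 9–2.
Cedar vs Isola: 1+2 = 3 for Cedar, 8 for Isola — Isola by 8–3.
Maru vs Grove: Maru is ranked higher on 1+4 = 5 ballots, Grove on 6. Grove wins 6–5.
Maru vs Isola: 0 to 11, Isola.
Grove vs Isola: 2 for Grove, 9 for Isola — Isola by 9–2.
Every restaurant loses at least once (Dumpling House loses to Cedar; Cedar loses to Isola; Maru loses to Dumpling House; Grove loses to Cedar; Isola loses to Dumpling House). The majority relation contains the cycle Dumpling House > Isola > Cedar > Dumpling House, so there is no Condorcet winner.

none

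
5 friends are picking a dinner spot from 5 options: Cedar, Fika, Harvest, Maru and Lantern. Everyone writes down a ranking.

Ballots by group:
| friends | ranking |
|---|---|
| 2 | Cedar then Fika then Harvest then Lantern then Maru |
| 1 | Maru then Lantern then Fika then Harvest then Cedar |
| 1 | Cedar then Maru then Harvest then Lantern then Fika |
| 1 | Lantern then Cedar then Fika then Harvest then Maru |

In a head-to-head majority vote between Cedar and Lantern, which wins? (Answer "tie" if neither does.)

Cedar

Ballots ranking Cedar above Lantern: 2 + 1 = 3.
Ballots ranking Lantern above Cedar: 5 − 3 = 2.
Cedar wins the head-to-head 3–2.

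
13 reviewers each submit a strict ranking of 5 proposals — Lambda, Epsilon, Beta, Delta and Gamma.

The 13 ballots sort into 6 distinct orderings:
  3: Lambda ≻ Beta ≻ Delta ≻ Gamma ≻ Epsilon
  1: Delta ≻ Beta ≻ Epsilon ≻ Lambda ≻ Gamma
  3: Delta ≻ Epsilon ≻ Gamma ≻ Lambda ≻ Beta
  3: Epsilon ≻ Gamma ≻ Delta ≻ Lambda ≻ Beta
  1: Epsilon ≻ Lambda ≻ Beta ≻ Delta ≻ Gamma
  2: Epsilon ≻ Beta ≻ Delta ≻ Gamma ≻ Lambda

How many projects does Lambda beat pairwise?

Lambda against each rival (13 reviewers):
Lambda–Epsilon: Epsilon 10–3.
Lambda vs Beta: Lambda is ranked higher on 3+3+3+1 = 10 ballots, Beta on 3. Lambda wins 10–3.
Lambda–Delta: Delta 9–4.
Lambda vs Gamma: Lambda is ranked higher on 3+1+1 = 5 ballots, Gamma on 8. Gamma wins 8–5.
Lambda beats Beta; loses to Epsilon, Delta, Gamma — 1 pairwise win.

1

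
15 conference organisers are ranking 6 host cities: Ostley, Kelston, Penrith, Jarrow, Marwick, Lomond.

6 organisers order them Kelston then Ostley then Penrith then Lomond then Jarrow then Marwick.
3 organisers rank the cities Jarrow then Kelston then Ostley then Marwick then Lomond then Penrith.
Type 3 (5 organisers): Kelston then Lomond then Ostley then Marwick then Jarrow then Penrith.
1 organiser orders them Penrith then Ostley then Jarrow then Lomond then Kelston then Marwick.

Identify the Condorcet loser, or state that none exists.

Head-to-head results (15 organisers):
Ostley vs Kelston: 1 to 14, Kelston.
Ostley vs Penrith: Ostley, 14–1.
Ostley vs Jarrow: 6+5+1 = 12 for Ostley, 3 for Jarrow — Ostley by 12–3.
Ostley vs Marwick: Ostley, 15–0.
Ostley vs Lomond: Ostley, 10–5.
Kelston vs Penrith: Kelston, 14–1.
Kelston vs Jarrow: 11 to 4, Kelston.
Kelston–Marwick: Kelston 15–0.
Kelston vs Lomond: Kelston is ranked higher on 6+3+5 = 14 ballots, Lomond on 1. Kelston wins 14–1.
Penrith vs Jarrow: 6+1 = 7 for Penrith, 8 for Jarrow — Jarrow by 8–7.
Penrith vs Marwick: Marwick, 8–7.
Penrith vs Lomond: Lomond, 8–7.
Jarrow vs Marwick: Jarrow is ranked higher on 6+3+1 = 10 ballots, Marwick on 5. Jarrow wins 10–5.
Jarrow vs Lomond: Lomond wins 11–4.
Marwick vs Lomond: Lomond wins 12–3.
Penrith loses to every other city — it is the Condorcet loser.

Penrith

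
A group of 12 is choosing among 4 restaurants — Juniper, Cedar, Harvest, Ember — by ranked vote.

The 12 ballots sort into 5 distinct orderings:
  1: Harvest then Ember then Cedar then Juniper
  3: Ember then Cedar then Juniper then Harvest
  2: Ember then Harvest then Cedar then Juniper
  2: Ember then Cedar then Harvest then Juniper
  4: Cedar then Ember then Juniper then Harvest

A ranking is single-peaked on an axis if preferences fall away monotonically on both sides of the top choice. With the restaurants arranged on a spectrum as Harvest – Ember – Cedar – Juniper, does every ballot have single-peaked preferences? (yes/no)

Axis positions: Harvest=1, Ember=2, Cedar=3, Juniper=4.
Faction 1 (peak Harvest at position 1): ranking walks positions 1-2-3-4, expanding outward from the peak — single-peaked.
Faction 2 (peak Ember at position 2): ranking walks positions 2-3-4-1, expanding outward from the peak — single-peaked.
Faction 3 (peak Ember at position 2): ranking walks positions 2-1-3-4, expanding outward from the peak — single-peaked.
Faction 4 (peak Ember at position 2): ranking walks positions 2-3-1-4, expanding outward from the peak — single-peaked.
Faction 5 (peak Cedar at position 3): ranking walks positions 3-2-4-1, expanding outward from the peak — single-peaked.
Every ranking is single-peaked on this axis.

yes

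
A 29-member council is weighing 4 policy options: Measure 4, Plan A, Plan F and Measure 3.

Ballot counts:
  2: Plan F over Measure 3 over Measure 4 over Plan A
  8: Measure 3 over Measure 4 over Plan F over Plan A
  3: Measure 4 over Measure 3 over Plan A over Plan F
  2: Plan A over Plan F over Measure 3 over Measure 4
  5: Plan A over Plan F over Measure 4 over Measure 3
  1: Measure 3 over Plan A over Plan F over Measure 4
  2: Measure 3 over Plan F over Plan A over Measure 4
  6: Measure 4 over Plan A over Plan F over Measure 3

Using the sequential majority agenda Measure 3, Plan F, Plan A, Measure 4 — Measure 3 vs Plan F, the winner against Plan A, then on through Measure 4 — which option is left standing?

Round 1: Measure 3 vs Plan F — 14–15, Plan F advances.
Round 2: Plan F vs Plan A — 12–17, Plan A advances.
Round 3: Plan A vs Measure 4 — 10–19, Measure 4 advances.
Measure 4 survives the agenda.

Measure 4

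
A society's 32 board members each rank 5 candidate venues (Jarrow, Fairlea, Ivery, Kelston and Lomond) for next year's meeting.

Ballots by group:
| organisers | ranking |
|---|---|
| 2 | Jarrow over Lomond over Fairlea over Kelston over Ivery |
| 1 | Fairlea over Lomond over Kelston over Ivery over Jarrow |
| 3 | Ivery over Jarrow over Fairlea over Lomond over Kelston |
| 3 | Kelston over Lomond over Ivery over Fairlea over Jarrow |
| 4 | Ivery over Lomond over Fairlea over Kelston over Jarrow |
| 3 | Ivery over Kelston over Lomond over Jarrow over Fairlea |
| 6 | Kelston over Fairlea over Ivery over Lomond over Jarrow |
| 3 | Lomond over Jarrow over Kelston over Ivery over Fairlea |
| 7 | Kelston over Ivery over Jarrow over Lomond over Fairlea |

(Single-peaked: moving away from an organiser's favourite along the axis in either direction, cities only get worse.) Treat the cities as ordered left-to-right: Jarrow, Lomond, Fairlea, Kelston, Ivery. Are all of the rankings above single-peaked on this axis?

Axis positions: Jarrow=1, Lomond=2, Fairlea=3, Kelston=4, Ivery=5.
Group 1 (peak Jarrow at position 1): ranking walks positions 1-2-3-4-5, expanding outward from the peak — single-peaked.
Group 2 (peak Fairlea at position 3): ranking walks positions 3-2-4-5-1, expanding outward from the peak — single-peaked.
Group 3: ranking walks positions 5-1-3-2-4; Jarrow is ranked above Kelston even though Kelston lies between Jarrow and the peak Ivery on the axis — preferences dip and rise again. Not single-peaked.
Group 4: ranking walks positions 4-2-5-3-1; Lomond is ranked above Fairlea even though Fairlea lies between Lomond and the peak Kelston on the axis — preferences dip and rise again. Not single-peaked.
Group 5: ranking walks positions 5-2-3-4-1; Lomond is ranked above Kelston even though Kelston lies between Lomond and the peak Ivery on the axis — preferences dip and rise again. Not single-peaked.
Group 6: ranking walks positions 5-4-2-1-3; Lomond is ranked above Fairlea even though Fairlea lies between Lomond and the peak Ivery on the axis — preferences dip and rise again. Not single-peaked.
Group 7 (peak Kelston at position 4): ranking walks positions 4-3-5-2-1, expanding outward from the peak — single-peaked.
Group 8: ranking walks positions 2-1-4-5-3; Kelston is ranked above Fairlea even though Fairlea lies between Kelston and the peak Lomond on the axis — preferences dip and rise again. Not single-peaked.
Group 9: ranking walks positions 4-5-1-2-3; Jarrow is ranked above Fairlea even though Fairlea lies between Jarrow and the peak Kelston on the axis — preferences dip and rise again. Not single-peaked.
Group 3 violates single-peakedness, so the profile is not single-peaked on this axis.

no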